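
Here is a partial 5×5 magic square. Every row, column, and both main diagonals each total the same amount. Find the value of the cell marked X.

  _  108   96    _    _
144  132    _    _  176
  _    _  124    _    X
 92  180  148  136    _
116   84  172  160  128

Row 5 is complete and sums to 660; that is the magic constant.
Row 4 needs 660; the known cells sum to 556, so (4,5) = 104.
Column 2 needs 660; the known cells sum to 504, so (3,2) = 156.
Column 3 must total 660; the given cells sum to 540, so (2,3) = 120.
Main diagonal needs 660; the known cells sum to 520, so (1,1) = 140.
Row 2 needs 660; the known cells sum to 572, so (2,4) = 88.
The remaining cell in column 1 is (3,1) = 660 − 492 = 168.
Anti-diagonal: 88 + 124 + 180 + 116 + ? = 660, so (1,5) = 152.
Using row 1: 140 + 108 + 96 + 152 + ? → (1,4) = 660 − 496 = 164.
Column 4 must total 660; the given cells sum to 548, so (3,4) = 112.
Column 5 must total 660; the given cells sum to 560, so (3,5) = 100.

100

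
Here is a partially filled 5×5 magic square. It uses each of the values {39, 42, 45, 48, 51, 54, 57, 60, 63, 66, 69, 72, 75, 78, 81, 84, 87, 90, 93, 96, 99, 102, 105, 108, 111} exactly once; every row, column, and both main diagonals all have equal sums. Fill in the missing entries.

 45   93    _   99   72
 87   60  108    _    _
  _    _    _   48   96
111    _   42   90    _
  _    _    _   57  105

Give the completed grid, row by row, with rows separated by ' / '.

The 25 entries sum to 1875, so each line sums to 1875/5 = 375.
Using row 1: 45 + 93 + 99 + 72 + ? → (1,3) = 375 − 309 = 66.
Column 4 must total 375; the given cells sum to 294, so (2,4) = 81.
From main diagonal, 375 − (45 + 60 + 90 + 105) gives (3,3) = 75.
Row 2 needs 375; the known cells sum to 336, so (2,5) = 39.
Column 3: 66 + 108 + 75 + 42 + ? = 375, so (5,3) = 84.
The remaining cell in column 5 is (4,5) = 375 − 312 = 63.
Using row 4: 111 + 42 + 90 + 63 + ? → (4,2) = 375 − 306 = 69.
Using anti-diagonal: 72 + 81 + 75 + 69 + ? → (5,1) = 375 − 297 = 78.
Row 5 must total 375; the given cells sum to 324, so (5,2) = 51.
The remaining cell in column 1 is (3,1) = 375 − 321 = 54.
Using column 2: 93 + 60 + 69 + 51 + ? → (3,2) = 375 − 273 = 102.

45 93 66 99 72 / 87 60 108 81 39 / 54 102 75 48 96 / 111 69 42 90 63 / 78 51 84 57 105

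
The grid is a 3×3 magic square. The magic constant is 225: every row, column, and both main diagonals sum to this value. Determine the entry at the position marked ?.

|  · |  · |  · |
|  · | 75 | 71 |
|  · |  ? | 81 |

Row 2 must total 225; the given cells sum to 146, so (2,1) = 79.
Column 3 must total 225; the given cells sum to 152, so (1,3) = 73.
Main diagonal: 75 + 81 + ? = 225, so (1,1) = 69.
Anti-diagonal: 73 + 75 + ? = 225, so (3,1) = 77.
From row 1, 225 − (69 + 73) gives (1,2) = 83.
The remaining cell in row 3 is (3,2) = 225 − 158 = 67.

67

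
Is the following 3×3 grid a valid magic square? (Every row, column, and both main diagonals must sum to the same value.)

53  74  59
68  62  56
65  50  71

Yes

Row 1: 53 + 74 + 59 = 186.
Row 2: 68 + 62 + 56 = 186.
Row 3: 65 + 50 + 71 = 186.
Column 1: 53 + 68 + 65 = 186.
Column 2: 74 + 62 + 50 = 186.
Column 3: 59 + 56 + 71 = 186.
Main diagonal: 53 + 62 + 71 = 186.
Anti-diagonal: 59 + 62 + 65 = 186.
All lines sum to 186.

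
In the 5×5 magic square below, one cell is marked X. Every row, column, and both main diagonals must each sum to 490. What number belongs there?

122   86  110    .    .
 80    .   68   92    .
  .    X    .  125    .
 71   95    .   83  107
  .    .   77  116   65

The remaining cell in row 4 is (4,3) = 490 − 356 = 134.
Column 3: 110 + 68 + 134 + 77 + ? = 490, so (3,3) = 101.
Using column 4: 92 + 125 + 83 + 116 + ? → (1,4) = 490 − 416 = 74.
From main diagonal, 490 − (122 + 101 + 83 + 65) gives (2,2) = 119.
Using row 1: 122 + 86 + 110 + 74 + ? → (1,5) = 490 − 392 = 98.
Row 2 needs 490; the known cells sum to 359, so (2,5) = 131.
Column 5 must total 490; the given cells sum to 401, so (3,5) = 89.
Anti-diagonal: 98 + 92 + 101 + 95 + ? = 490, so (5,1) = 104.
Row 5 must total 490; the given cells sum to 362, so (5,2) = 128.
Column 1: 122 + 80 + 71 + 104 + ? = 490, so (3,1) = 113.
From column 2, 490 − (86 + 119 + 95 + 128) gives (3,2) = 62.

62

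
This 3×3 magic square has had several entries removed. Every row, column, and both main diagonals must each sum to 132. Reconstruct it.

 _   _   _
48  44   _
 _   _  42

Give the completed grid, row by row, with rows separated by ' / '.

46 36 50 / 48 44 40 / 38 52 42

Row 2 needs 132; the known cells sum to 92, so (2,3) = 40.
From column 3, 132 − (40 + 42) gives (1,3) = 50.
The remaining cell in main diagonal is (1,1) = 132 − 86 = 46.
Anti-diagonal must total 132; the given cells sum to 94, so (3,1) = 38.
Row 1 needs 132; the known cells sum to 96, so (1,2) = 36.
Row 3 needs 132; the known cells sum to 80, so (3,2) = 52.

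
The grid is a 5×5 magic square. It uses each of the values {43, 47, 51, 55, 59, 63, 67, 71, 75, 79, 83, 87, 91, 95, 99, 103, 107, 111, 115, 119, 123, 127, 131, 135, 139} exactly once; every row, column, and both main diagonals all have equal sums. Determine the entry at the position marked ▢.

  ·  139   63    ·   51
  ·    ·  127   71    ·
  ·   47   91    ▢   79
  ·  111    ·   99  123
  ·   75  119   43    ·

The 25 entries sum to 2275, so each line sums to 2275/5 = 455.
Using column 2: 139 + 47 + 111 + 75 + ? → (2,2) = 455 − 372 = 83.
Using column 3: 63 + 127 + 91 + 119 + ? → (4,3) = 455 − 400 = 55.
The remaining cell in anti-diagonal is (5,1) = 455 − 324 = 131.
Row 4: 111 + 55 + 99 + 123 + ? = 455, so (4,1) = 67.
From row 5, 455 − (131 + 75 + 119 + 43) gives (5,5) = 87.
The remaining cell in column 5 is (2,5) = 455 − 340 = 115.
From main diagonal, 455 − (83 + 91 + 99 + 87) gives (1,1) = 95.
The remaining cell in row 1 is (1,4) = 455 − 348 = 107.
Row 2: 83 + 127 + 71 + 115 + ? = 455, so (2,1) = 59.
The remaining cell in column 1 is (3,1) = 455 − 352 = 103.
From column 4, 455 − (107 + 71 + 99 + 43) gives (3,4) = 135.

135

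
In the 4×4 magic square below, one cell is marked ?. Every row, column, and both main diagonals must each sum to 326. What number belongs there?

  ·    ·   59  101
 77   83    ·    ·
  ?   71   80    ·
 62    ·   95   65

89

From row 4, 326 − (62 + 95 + 65) gives (4,2) = 104.
From column 2, 326 − (83 + 71 + 104) gives (1,2) = 68.
The remaining cell in column 3 is (2,3) = 326 − 234 = 92.
Using main diagonal: 83 + 80 + 65 + ? → (1,1) = 326 − 228 = 98.
Row 2 must total 326; the given cells sum to 252, so (2,4) = 74.
Column 1 needs 326; the known cells sum to 237, so (3,1) = 89.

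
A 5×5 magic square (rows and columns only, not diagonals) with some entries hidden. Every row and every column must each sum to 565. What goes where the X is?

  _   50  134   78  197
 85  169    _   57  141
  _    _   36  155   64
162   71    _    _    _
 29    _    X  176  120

Row 1 must total 565; the given cells sum to 459, so (1,1) = 106.
Row 2 needs 565; the known cells sum to 452, so (2,3) = 113.
Column 1 must total 565; the given cells sum to 382, so (3,1) = 183.
Column 4 must total 565; the given cells sum to 466, so (4,4) = 99.
Column 5: 197 + 141 + 64 + 120 + ? = 565, so (4,5) = 43.
The remaining cell in row 3 is (3,2) = 565 − 438 = 127.
The remaining cell in row 4 is (4,3) = 565 − 375 = 190.
Column 2 must total 565; the given cells sum to 417, so (5,2) = 148.
Using column 3: 134 + 113 + 36 + 190 + ? → (5,3) = 565 − 473 = 92.

92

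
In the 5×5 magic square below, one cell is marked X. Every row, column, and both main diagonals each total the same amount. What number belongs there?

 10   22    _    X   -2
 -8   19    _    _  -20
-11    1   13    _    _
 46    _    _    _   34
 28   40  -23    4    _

-14

Column 1 is complete and sums to 65; that is the magic constant.
The remaining cell in row 5 is (5,5) = 65 − 49 = 16.
From column 2, 65 − (22 + 19 + 1 + 40) gives (4,2) = -17.
From column 5, 65 − (-2 + (-20) + 34 + 16) gives (3,5) = 37.
Main diagonal must total 65; the given cells sum to 58, so (4,4) = 7.
Anti-diagonal: -2 + 13 + (-17) + 28 + ? = 65, so (2,4) = 43.
Row 2 must total 65; the given cells sum to 34, so (2,3) = 31.
Row 3 must total 65; the given cells sum to 40, so (3,4) = 25.
Using row 4: 46 + (-17) + 7 + 34 + ? → (4,3) = 65 − 70 = -5.
From column 3, 65 − (31 + 13 + (-5) + (-23)) gives (1,3) = 49.
Column 4 must total 65; the given cells sum to 79, so (1,4) = -14.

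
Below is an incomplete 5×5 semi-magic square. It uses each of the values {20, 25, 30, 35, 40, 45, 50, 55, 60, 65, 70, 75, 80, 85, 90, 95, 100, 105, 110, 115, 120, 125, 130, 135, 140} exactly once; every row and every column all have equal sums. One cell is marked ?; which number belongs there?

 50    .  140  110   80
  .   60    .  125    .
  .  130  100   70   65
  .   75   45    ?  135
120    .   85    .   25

40

The 25 entries sum to 2000, so each line sums to 2000/5 = 400.
Using row 1: 50 + 140 + 110 + 80 + ? → (1,2) = 400 − 380 = 20.
Row 3 needs 400; the known cells sum to 365, so (3,1) = 35.
The remaining cell in column 2 is (5,2) = 400 − 285 = 115.
The remaining cell in column 3 is (2,3) = 400 − 370 = 30.
Column 5: 80 + 65 + 135 + 25 + ? = 400, so (2,5) = 95.
From row 2, 400 − (60 + 30 + 125 + 95) gives (2,1) = 90.
Row 5 needs 400; the known cells sum to 345, so (5,4) = 55.
Column 1 must total 400; the given cells sum to 295, so (4,1) = 105.
Column 4 must total 400; the given cells sum to 360, so (4,4) = 40.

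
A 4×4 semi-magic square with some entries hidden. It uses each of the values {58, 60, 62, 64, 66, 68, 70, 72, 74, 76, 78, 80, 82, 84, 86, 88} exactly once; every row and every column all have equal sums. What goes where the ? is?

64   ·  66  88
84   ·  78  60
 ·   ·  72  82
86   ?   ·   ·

The 16 entries sum to 1168, so each line sums to 1168/4 = 292.
Row 1 must total 292; the given cells sum to 218, so (1,2) = 74.
Row 2: 84 + 78 + 60 + ? = 292, so (2,2) = 70.
Using column 1: 64 + 84 + 86 + ? → (3,1) = 292 − 234 = 58.
The remaining cell in column 3 is (4,3) = 292 − 216 = 76.
Using column 4: 88 + 60 + 82 + ? → (4,4) = 292 − 230 = 62.
The remaining cell in row 3 is (3,2) = 292 − 212 = 80.
From row 4, 292 − (86 + 76 + 62) gives (4,2) = 68.

68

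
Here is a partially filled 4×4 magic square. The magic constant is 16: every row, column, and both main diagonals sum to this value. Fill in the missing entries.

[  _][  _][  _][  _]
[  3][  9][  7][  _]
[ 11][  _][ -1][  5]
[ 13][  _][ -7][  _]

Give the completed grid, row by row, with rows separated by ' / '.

Row 2 must total 16; the given cells sum to 19, so (2,4) = -3.
Using row 3: 11 + (-1) + 5 + ? → (3,2) = 16 − 15 = 1.
Column 1 needs 16; the known cells sum to 27, so (1,1) = -11.
Using column 3: 7 + (-1) + (-7) + ? → (1,3) = 16 − (-1) = 17.
Main diagonal: -11 + 9 + (-1) + ? = 16, so (4,4) = 19.
Anti-diagonal must total 16; the given cells sum to 21, so (1,4) = -5.
Row 1: -11 + 17 + (-5) + ? = 16, so (1,2) = 15.
Row 4 must total 16; the given cells sum to 25, so (4,2) = -9.

-11 15 17 -5 / 3 9 7 -3 / 11 1 -1 5 / 13 -9 -7 19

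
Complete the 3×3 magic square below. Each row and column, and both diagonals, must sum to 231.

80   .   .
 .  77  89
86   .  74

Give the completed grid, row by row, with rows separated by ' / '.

Row 2 must total 231; the given cells sum to 166, so (2,1) = 65.
Row 3 must total 231; the given cells sum to 160, so (3,2) = 71.
From column 2, 231 − (77 + 71) gives (1,2) = 83.
From column 3, 231 − (89 + 74) gives (1,3) = 68.

80 83 68 / 65 77 89 / 86 71 74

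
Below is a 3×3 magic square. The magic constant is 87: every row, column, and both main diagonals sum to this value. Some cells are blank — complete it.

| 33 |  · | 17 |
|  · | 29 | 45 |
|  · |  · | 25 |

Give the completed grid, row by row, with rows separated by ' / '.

33 37 17 / 13 29 45 / 41 21 25

Row 1: 33 + 17 + ? = 87, so (1,2) = 37.
Row 2: 29 + 45 + ? = 87, so (2,1) = 13.
Using column 1: 33 + 13 + ? → (3,1) = 87 − 46 = 41.
The remaining cell in column 2 is (3,2) = 87 − 66 = 21.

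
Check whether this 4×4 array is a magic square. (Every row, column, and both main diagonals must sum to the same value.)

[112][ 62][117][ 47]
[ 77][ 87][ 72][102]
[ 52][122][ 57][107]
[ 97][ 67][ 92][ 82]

Yes

Row 1: 112 + 62 + 117 + 47 = 338.
Row 2: 77 + 87 + 72 + 102 = 338.
Row 3: 52 + 122 + 57 + 107 = 338.
Row 4: 97 + 67 + 92 + 82 = 338.
Column 1: 112 + 77 + 52 + 97 = 338.
Column 2: 62 + 87 + 122 + 67 = 338.
Column 3: 117 + 72 + 57 + 92 = 338.
Column 4: 47 + 102 + 107 + 82 = 338.
Main diagonal: 112 + 87 + 57 + 82 = 338.
Anti-diagonal: 47 + 72 + 122 + 97 = 338.
All lines sum to 338.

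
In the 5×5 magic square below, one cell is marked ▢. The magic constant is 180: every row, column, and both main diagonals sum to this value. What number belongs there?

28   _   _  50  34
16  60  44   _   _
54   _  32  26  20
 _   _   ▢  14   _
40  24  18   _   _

30

Row 3 must total 180; the given cells sum to 132, so (3,2) = 48.
Column 1 must total 180; the given cells sum to 138, so (4,1) = 42.
Main diagonal: 28 + 60 + 32 + 14 + ? = 180, so (5,5) = 46.
Row 5 must total 180; the given cells sum to 128, so (5,4) = 52.
Column 4 needs 180; the known cells sum to 142, so (2,4) = 38.
The remaining cell in anti-diagonal is (4,2) = 180 − 144 = 36.
Row 2 needs 180; the known cells sum to 158, so (2,5) = 22.
Column 2 must total 180; the given cells sum to 168, so (1,2) = 12.
The remaining cell in column 5 is (4,5) = 180 − 122 = 58.
The remaining cell in row 1 is (1,3) = 180 − 124 = 56.
The remaining cell in row 4 is (4,3) = 180 − 150 = 30.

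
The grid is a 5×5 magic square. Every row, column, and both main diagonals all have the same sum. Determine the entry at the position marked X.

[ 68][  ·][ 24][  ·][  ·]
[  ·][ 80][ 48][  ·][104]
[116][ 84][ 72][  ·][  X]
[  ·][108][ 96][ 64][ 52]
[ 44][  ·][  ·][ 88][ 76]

28

Main diagonal is complete and sums to 360; that is the magic constant.
Row 4: 108 + 96 + 64 + 52 + ? = 360, so (4,1) = 40.
Column 1 needs 360; the known cells sum to 268, so (2,1) = 92.
Column 3 must total 360; the given cells sum to 240, so (5,3) = 120.
Row 2 needs 360; the known cells sum to 324, so (2,4) = 36.
Row 5 must total 360; the given cells sum to 328, so (5,2) = 32.
Column 2 needs 360; the known cells sum to 304, so (1,2) = 56.
Using anti-diagonal: 36 + 72 + 108 + 44 + ? → (1,5) = 360 − 260 = 100.
Using row 1: 68 + 56 + 24 + 100 + ? → (1,4) = 360 − 248 = 112.
The remaining cell in column 4 is (3,4) = 360 − 300 = 60.
Column 5: 100 + 104 + 52 + 76 + ? = 360, so (3,5) = 28.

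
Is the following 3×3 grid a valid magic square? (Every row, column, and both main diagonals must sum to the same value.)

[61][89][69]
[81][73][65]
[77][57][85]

Yes

Row 1: 61 + 89 + 69 = 219.
Row 2: 81 + 73 + 65 = 219.
Row 3: 77 + 57 + 85 = 219.
Column 1: 61 + 81 + 77 = 219.
Column 2: 89 + 73 + 57 = 219.
Column 3: 69 + 65 + 85 = 219.
Main diagonal: 61 + 73 + 85 = 219.
Anti-diagonal: 69 + 73 + 77 = 219.
All lines sum to 219.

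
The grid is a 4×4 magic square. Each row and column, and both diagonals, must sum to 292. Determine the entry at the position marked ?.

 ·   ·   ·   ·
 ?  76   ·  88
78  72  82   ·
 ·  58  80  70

Row 3: 78 + 72 + 82 + ? = 292, so (3,4) = 60.
Row 4 must total 292; the given cells sum to 208, so (4,1) = 84.
Column 2: 76 + 72 + 58 + ? = 292, so (1,2) = 86.
Column 4: 88 + 60 + 70 + ? = 292, so (1,4) = 74.
The remaining cell in main diagonal is (1,1) = 292 − 228 = 64.
The remaining cell in anti-diagonal is (2,3) = 292 − 230 = 62.
The remaining cell in row 1 is (1,3) = 292 − 224 = 68.
From row 2, 292 − (76 + 62 + 88) gives (2,1) = 66.

66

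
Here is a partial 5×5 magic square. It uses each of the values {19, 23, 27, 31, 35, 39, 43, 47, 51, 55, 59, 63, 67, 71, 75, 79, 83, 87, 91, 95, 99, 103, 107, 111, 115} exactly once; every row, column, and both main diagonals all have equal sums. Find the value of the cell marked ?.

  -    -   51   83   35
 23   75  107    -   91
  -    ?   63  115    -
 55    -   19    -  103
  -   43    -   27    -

The 25 entries sum to 1675, so each line sums to 1675/5 = 335.
Using row 2: 23 + 75 + 107 + 91 + ? → (2,4) = 335 − 296 = 39.
Column 3: 51 + 107 + 63 + 19 + ? = 335, so (5,3) = 95.
Column 4 must total 335; the given cells sum to 264, so (4,4) = 71.
Row 4 needs 335; the known cells sum to 248, so (4,2) = 87.
Anti-diagonal: 35 + 39 + 63 + 87 + ? = 335, so (5,1) = 111.
Using row 5: 111 + 43 + 95 + 27 + ? → (5,5) = 335 − 276 = 59.
Using column 5: 35 + 91 + 103 + 59 + ? → (3,5) = 335 − 288 = 47.
From main diagonal, 335 − (75 + 63 + 71 + 59) gives (1,1) = 67.
From row 1, 335 − (67 + 51 + 83 + 35) gives (1,2) = 99.
Column 1 needs 335; the known cells sum to 256, so (3,1) = 79.
Column 2: 99 + 75 + 87 + 43 + ? = 335, so (3,2) = 31.

31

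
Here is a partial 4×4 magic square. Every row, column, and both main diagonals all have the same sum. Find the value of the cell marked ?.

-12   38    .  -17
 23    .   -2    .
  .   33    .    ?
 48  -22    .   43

8

Anti-diagonal is complete and sums to 62; that is the magic constant.
Using row 1: -12 + 38 + (-17) + ? → (1,3) = 62 − 9 = 53.
From row 4, 62 − (48 + (-22) + 43) gives (4,3) = -7.
Column 1: -12 + 23 + 48 + ? = 62, so (3,1) = 3.
Column 2 must total 62; the given cells sum to 49, so (2,2) = 13.
Column 3 must total 62; the given cells sum to 44, so (3,3) = 18.
Using row 2: 23 + 13 + (-2) + ? → (2,4) = 62 − 34 = 28.
From row 3, 62 − (3 + 33 + 18) gives (3,4) = 8.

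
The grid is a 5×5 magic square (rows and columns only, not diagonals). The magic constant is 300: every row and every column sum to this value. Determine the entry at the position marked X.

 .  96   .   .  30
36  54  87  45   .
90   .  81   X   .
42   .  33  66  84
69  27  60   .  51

24

Using row 2: 36 + 54 + 87 + 45 + ? → (2,5) = 300 − 222 = 78.
Row 4 needs 300; the known cells sum to 225, so (4,2) = 75.
Using row 5: 69 + 27 + 60 + 51 + ? → (5,4) = 300 − 207 = 93.
Using column 1: 36 + 90 + 42 + 69 + ? → (1,1) = 300 − 237 = 63.
The remaining cell in column 2 is (3,2) = 300 − 252 = 48.
Using column 3: 87 + 81 + 33 + 60 + ? → (1,3) = 300 − 261 = 39.
Column 5 must total 300; the given cells sum to 243, so (3,5) = 57.
Row 1: 63 + 96 + 39 + 30 + ? = 300, so (1,4) = 72.
Row 3: 90 + 48 + 81 + 57 + ? = 300, so (3,4) = 24.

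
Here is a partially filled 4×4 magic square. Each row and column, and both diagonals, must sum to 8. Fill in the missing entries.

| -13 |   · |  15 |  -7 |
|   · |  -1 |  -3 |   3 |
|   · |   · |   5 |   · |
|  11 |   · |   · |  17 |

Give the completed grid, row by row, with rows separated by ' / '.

-13 13 15 -7 / 9 -1 -3 3 / 1 7 5 -5 / 11 -11 -9 17

Row 1 needs 8; the known cells sum to -5, so (1,2) = 13.
Using row 2: -1 + (-3) + 3 + ? → (2,1) = 8 − (-1) = 9.
Column 1: -13 + 9 + 11 + ? = 8, so (3,1) = 1.
From column 3, 8 − (15 + (-3) + 5) gives (4,3) = -9.
Column 4 must total 8; the given cells sum to 13, so (3,4) = -5.
The remaining cell in anti-diagonal is (3,2) = 8 − 1 = 7.
From row 4, 8 − (11 + (-9) + 17) gives (4,2) = -11.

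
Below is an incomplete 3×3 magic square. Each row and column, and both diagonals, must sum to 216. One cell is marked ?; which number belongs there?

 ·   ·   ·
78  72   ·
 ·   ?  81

60

Row 2: 78 + 72 + ? = 216, so (2,3) = 66.
Column 3: 66 + 81 + ? = 216, so (1,3) = 69.
The remaining cell in main diagonal is (1,1) = 216 − 153 = 63.
Using anti-diagonal: 69 + 72 + ? → (3,1) = 216 − 141 = 75.
Row 1 must total 216; the given cells sum to 132, so (1,2) = 84.
From row 3, 216 − (75 + 81) gives (3,2) = 60.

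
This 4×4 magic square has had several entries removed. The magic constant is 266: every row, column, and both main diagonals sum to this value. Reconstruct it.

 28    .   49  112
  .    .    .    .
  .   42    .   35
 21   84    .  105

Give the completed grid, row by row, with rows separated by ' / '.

From row 1, 266 − (28 + 49 + 112) gives (1,2) = 77.
Row 4: 21 + 84 + 105 + ? = 266, so (4,3) = 56.
Using column 2: 77 + 42 + 84 + ? → (2,2) = 266 − 203 = 63.
Using column 4: 112 + 35 + 105 + ? → (2,4) = 266 − 252 = 14.
The remaining cell in main diagonal is (3,3) = 266 − 196 = 70.
Using anti-diagonal: 112 + 42 + 21 + ? → (2,3) = 266 − 175 = 91.
Row 2 needs 266; the known cells sum to 168, so (2,1) = 98.
Row 3: 42 + 70 + 35 + ? = 266, so (3,1) = 119.

28 77 49 112 / 98 63 91 14 / 119 42 70 35 / 21 84 56 105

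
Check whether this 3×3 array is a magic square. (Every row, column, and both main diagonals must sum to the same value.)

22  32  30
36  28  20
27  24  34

No — row 1 sums to 84 but anti-diagonal sums to 85.

Row 1: 22 + 32 + 30 = 84.
Row 2: 36 + 28 + 20 = 84.
Row 3: 27 + 24 + 34 = 85.
Column 1: 22 + 36 + 27 = 85.
Column 2: 32 + 28 + 24 = 84.
Column 3: 30 + 20 + 34 = 84.
Main diagonal: 22 + 28 + 34 = 84.
Anti-diagonal: 30 + 28 + 27 = 85.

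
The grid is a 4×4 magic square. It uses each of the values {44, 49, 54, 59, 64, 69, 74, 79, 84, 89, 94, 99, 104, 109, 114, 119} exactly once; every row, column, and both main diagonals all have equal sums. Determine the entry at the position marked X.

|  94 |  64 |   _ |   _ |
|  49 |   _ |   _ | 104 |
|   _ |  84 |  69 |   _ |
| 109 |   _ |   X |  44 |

The 16 entries sum to 1304, so each line sums to 1304/4 = 326.
Column 1 must total 326; the given cells sum to 252, so (3,1) = 74.
Main diagonal needs 326; the known cells sum to 207, so (2,2) = 119.
The remaining cell in row 2 is (2,3) = 326 − 272 = 54.
Row 3 needs 326; the known cells sum to 227, so (3,4) = 99.
The remaining cell in column 2 is (4,2) = 326 − 267 = 59.
Column 4 needs 326; the known cells sum to 247, so (1,4) = 79.
The remaining cell in row 1 is (1,3) = 326 − 237 = 89.
Row 4 must total 326; the given cells sum to 212, so (4,3) = 114.

114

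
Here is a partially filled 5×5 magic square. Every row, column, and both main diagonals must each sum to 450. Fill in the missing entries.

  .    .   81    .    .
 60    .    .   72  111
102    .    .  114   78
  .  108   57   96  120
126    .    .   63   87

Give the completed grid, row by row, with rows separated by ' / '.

93 117 81 105 54 / 60 84 123 72 111 / 102 66 90 114 78 / 69 108 57 96 120 / 126 75 99 63 87

Row 4 needs 450; the known cells sum to 381, so (4,1) = 69.
Column 1 needs 450; the known cells sum to 357, so (1,1) = 93.
Column 4 must total 450; the given cells sum to 345, so (1,4) = 105.
Column 5 must total 450; the given cells sum to 396, so (1,5) = 54.
Using anti-diagonal: 54 + 72 + 108 + 126 + ? → (3,3) = 450 − 360 = 90.
The remaining cell in row 1 is (1,2) = 450 − 333 = 117.
Row 3 must total 450; the given cells sum to 384, so (3,2) = 66.
From main diagonal, 450 − (93 + 90 + 96 + 87) gives (2,2) = 84.
Row 2 must total 450; the given cells sum to 327, so (2,3) = 123.
Using column 2: 117 + 84 + 66 + 108 + ? → (5,2) = 450 − 375 = 75.
Using column 3: 81 + 123 + 90 + 57 + ? → (5,3) = 450 − 351 = 99.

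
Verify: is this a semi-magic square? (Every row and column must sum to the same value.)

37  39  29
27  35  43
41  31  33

Yes

Row 1: 37 + 39 + 29 = 105.
Row 2: 27 + 35 + 43 = 105.
Row 3: 41 + 31 + 33 = 105.
Column 1: 37 + 27 + 41 = 105.
Column 2: 39 + 35 + 31 = 105.
Column 3: 29 + 43 + 33 = 105.
All lines sum to 105.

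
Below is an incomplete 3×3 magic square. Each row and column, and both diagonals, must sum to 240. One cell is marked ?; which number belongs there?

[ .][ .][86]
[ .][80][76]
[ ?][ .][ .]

74

Row 2 needs 240; the known cells sum to 156, so (2,1) = 84.
The remaining cell in column 3 is (3,3) = 240 − 162 = 78.
The remaining cell in main diagonal is (1,1) = 240 − 158 = 82.
Anti-diagonal must total 240; the given cells sum to 166, so (3,1) = 74.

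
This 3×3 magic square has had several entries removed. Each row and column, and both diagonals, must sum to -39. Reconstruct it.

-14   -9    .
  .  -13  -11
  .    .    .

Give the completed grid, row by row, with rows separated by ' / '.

Row 1 needs -39; the known cells sum to -23, so (1,3) = -16.
The remaining cell in row 2 is (2,1) = -39 − (-24) = -15.
The remaining cell in column 1 is (3,1) = -39 − (-29) = -10.
From column 2, -39 − (-9 + (-13)) gives (3,2) = -17.
Column 3: -16 + (-11) + ? = -39, so (3,3) = -12.

-14 -9 -16 / -15 -13 -11 / -10 -17 -12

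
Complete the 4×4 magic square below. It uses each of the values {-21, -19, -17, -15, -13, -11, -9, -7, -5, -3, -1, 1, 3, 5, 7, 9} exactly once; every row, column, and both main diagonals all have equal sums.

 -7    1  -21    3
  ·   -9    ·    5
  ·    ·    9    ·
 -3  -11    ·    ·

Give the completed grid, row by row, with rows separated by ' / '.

The 16 entries sum to -96, so each line sums to -96/4 = -24.
From column 2, -24 − (1 + (-9) + (-11)) gives (3,2) = -5.
Main diagonal: -7 + (-9) + 9 + ? = -24, so (4,4) = -17.
Anti-diagonal needs -24; the known cells sum to -5, so (2,3) = -19.
Row 2 must total -24; the given cells sum to -23, so (2,1) = -1.
Row 4: -3 + (-11) + (-17) + ? = -24, so (4,3) = 7.
Using column 1: -7 + (-1) + (-3) + ? → (3,1) = -24 − (-11) = -13.
Using column 4: 3 + 5 + (-17) + ? → (3,4) = -24 − (-9) = -15.

-7 1 -21 3 / -1 -9 -19 5 / -13 -5 9 -15 / -3 -11 7 -17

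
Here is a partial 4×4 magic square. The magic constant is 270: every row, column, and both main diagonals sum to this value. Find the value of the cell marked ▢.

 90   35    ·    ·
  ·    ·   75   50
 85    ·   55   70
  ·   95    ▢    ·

Using row 3: 85 + 55 + 70 + ? → (3,2) = 270 − 210 = 60.
From column 2, 270 − (35 + 60 + 95) gives (2,2) = 80.
Using main diagonal: 90 + 80 + 55 + ? → (4,4) = 270 − 225 = 45.
The remaining cell in row 2 is (2,1) = 270 − 205 = 65.
Column 1 needs 270; the known cells sum to 240, so (4,1) = 30.
Column 4: 50 + 70 + 45 + ? = 270, so (1,4) = 105.
Row 1 must total 270; the given cells sum to 230, so (1,3) = 40.
Row 4: 30 + 95 + 45 + ? = 270, so (4,3) = 100.

100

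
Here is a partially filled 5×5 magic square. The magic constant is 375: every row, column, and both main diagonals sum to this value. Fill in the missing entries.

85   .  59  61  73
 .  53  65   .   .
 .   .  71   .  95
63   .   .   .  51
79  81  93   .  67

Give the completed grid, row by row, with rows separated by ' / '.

Row 1 must total 375; the given cells sum to 278, so (1,2) = 97.
From row 5, 375 − (79 + 81 + 93 + 67) gives (5,4) = 55.
Column 3 must total 375; the given cells sum to 288, so (4,3) = 87.
Column 5 must total 375; the given cells sum to 286, so (2,5) = 89.
Main diagonal must total 375; the given cells sum to 276, so (4,4) = 99.
Using row 4: 63 + 87 + 99 + 51 + ? → (4,2) = 375 − 300 = 75.
Column 2: 97 + 53 + 75 + 81 + ? = 375, so (3,2) = 69.
Using anti-diagonal: 73 + 71 + 75 + 79 + ? → (2,4) = 375 − 298 = 77.
Row 2 needs 375; the known cells sum to 284, so (2,1) = 91.
Column 1: 85 + 91 + 63 + 79 + ? = 375, so (3,1) = 57.
Column 4 must total 375; the given cells sum to 292, so (3,4) = 83.

85 97 59 61 73 / 91 53 65 77 89 / 57 69 71 83 95 / 63 75 87 99 51 / 79 81 93 55 67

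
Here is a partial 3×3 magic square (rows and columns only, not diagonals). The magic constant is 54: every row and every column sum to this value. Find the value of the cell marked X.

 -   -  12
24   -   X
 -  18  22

Row 3: 18 + 22 + ? = 54, so (3,1) = 14.
From column 1, 54 − (24 + 14) gives (1,1) = 16.
Column 3: 12 + 22 + ? = 54, so (2,3) = 20.

20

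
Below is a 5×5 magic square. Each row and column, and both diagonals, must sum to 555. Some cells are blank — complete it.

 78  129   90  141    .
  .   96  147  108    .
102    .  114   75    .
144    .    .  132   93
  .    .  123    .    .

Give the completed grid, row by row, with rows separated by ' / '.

Using row 1: 78 + 129 + 90 + 141 + ? → (1,5) = 555 − 438 = 117.
The remaining cell in column 3 is (4,3) = 555 − 474 = 81.
The remaining cell in column 4 is (5,4) = 555 − 456 = 99.
From main diagonal, 555 − (78 + 96 + 114 + 132) gives (5,5) = 135.
Using row 4: 144 + 81 + 132 + 93 + ? → (4,2) = 555 − 450 = 105.
The remaining cell in anti-diagonal is (5,1) = 555 − 444 = 111.
Using row 5: 111 + 123 + 99 + 135 + ? → (5,2) = 555 − 468 = 87.
Column 1 needs 555; the known cells sum to 435, so (2,1) = 120.
Column 2: 129 + 96 + 105 + 87 + ? = 555, so (3,2) = 138.
From row 2, 555 − (120 + 96 + 147 + 108) gives (2,5) = 84.
The remaining cell in row 3 is (3,5) = 555 − 429 = 126.

78 129 90 141 117 / 120 96 147 108 84 / 102 138 114 75 126 / 144 105 81 132 93 / 111 87 123 99 135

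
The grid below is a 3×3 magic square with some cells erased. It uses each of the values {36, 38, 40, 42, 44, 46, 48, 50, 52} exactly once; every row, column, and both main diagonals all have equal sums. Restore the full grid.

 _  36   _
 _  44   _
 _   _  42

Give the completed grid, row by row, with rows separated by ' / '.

46 36 50 / 48 44 40 / 38 52 42

The 9 entries sum to 396, so each line sums to 396/3 = 132.
Column 2 must total 132; the given cells sum to 80, so (3,2) = 52.
From main diagonal, 132 − (44 + 42) gives (1,1) = 46.
Row 1 must total 132; the given cells sum to 82, so (1,3) = 50.
From row 3, 132 − (52 + 42) gives (3,1) = 38.
Using column 1: 46 + 38 + ? → (2,1) = 132 − 84 = 48.
Column 3 needs 132; the known cells sum to 92, so (2,3) = 40.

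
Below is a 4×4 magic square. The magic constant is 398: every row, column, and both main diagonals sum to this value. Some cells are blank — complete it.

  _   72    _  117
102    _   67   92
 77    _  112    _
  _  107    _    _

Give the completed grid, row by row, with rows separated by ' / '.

87 72 122 117 / 102 137 67 92 / 77 82 112 127 / 132 107 97 62

Row 2 must total 398; the given cells sum to 261, so (2,2) = 137.
Column 2: 72 + 137 + 107 + ? = 398, so (3,2) = 82.
From anti-diagonal, 398 − (117 + 67 + 82) gives (4,1) = 132.
The remaining cell in row 3 is (3,4) = 398 − 271 = 127.
Column 1: 102 + 77 + 132 + ? = 398, so (1,1) = 87.
From column 4, 398 − (117 + 92 + 127) gives (4,4) = 62.
Using row 1: 87 + 72 + 117 + ? → (1,3) = 398 − 276 = 122.
Using row 4: 132 + 107 + 62 + ? → (4,3) = 398 − 301 = 97.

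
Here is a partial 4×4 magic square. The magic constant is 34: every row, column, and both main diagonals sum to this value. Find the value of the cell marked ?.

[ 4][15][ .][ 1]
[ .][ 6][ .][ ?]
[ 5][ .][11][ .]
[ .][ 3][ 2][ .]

From row 1, 34 − (4 + 15 + 1) gives (1,3) = 14.
Using column 2: 15 + 6 + 3 + ? → (3,2) = 34 − 24 = 10.
Using column 3: 14 + 11 + 2 + ? → (2,3) = 34 − 27 = 7.
Main diagonal needs 34; the known cells sum to 21, so (4,4) = 13.
From anti-diagonal, 34 − (1 + 7 + 10) gives (4,1) = 16.
Using row 3: 5 + 10 + 11 + ? → (3,4) = 34 − 26 = 8.
Column 1: 4 + 5 + 16 + ? = 34, so (2,1) = 9.
Column 4: 1 + 8 + 13 + ? = 34, so (2,4) = 12.

12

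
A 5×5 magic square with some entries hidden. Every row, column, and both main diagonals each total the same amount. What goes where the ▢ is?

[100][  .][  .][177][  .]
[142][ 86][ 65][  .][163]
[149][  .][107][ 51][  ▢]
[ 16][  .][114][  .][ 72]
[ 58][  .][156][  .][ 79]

Column 1 is complete and sums to 465; that is the magic constant.
Row 2 needs 465; the known cells sum to 456, so (2,4) = 9.
Column 3 must total 465; the given cells sum to 442, so (1,3) = 23.
Main diagonal needs 465; the known cells sum to 372, so (4,4) = 93.
The remaining cell in row 4 is (4,2) = 465 − 295 = 170.
The remaining cell in column 4 is (5,4) = 465 − 330 = 135.
Anti-diagonal needs 465; the known cells sum to 344, so (1,5) = 121.
Row 1 must total 465; the given cells sum to 421, so (1,2) = 44.
Row 5: 58 + 156 + 135 + 79 + ? = 465, so (5,2) = 37.
Column 2 must total 465; the given cells sum to 337, so (3,2) = 128.
From column 5, 465 − (121 + 163 + 72 + 79) gives (3,5) = 30.

30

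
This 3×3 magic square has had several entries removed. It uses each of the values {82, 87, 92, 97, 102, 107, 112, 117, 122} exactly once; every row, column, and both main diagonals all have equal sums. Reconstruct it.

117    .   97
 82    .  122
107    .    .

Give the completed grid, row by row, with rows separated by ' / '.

The 9 entries sum to 918, so each line sums to 918/3 = 306.
Row 1 needs 306; the known cells sum to 214, so (1,2) = 92.
The remaining cell in row 2 is (2,2) = 306 − 204 = 102.
Column 2: 92 + 102 + ? = 306, so (3,2) = 112.
The remaining cell in column 3 is (3,3) = 306 − 219 = 87.

117 92 97 / 82 102 122 / 107 112 87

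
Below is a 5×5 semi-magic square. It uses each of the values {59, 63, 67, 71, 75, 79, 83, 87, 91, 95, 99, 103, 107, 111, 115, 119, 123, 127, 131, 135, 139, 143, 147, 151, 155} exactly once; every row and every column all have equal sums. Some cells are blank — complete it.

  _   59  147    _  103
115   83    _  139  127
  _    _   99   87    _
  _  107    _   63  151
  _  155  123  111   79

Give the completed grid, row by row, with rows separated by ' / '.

The 25 entries sum to 2675, so each line sums to 2675/5 = 535.
Row 2 needs 535; the known cells sum to 464, so (2,3) = 71.
The remaining cell in row 5 is (5,1) = 535 − 468 = 67.
Column 2: 59 + 83 + 107 + 155 + ? = 535, so (3,2) = 131.
From column 3, 535 − (147 + 71 + 99 + 123) gives (4,3) = 95.
Using column 4: 139 + 87 + 63 + 111 + ? → (1,4) = 535 − 400 = 135.
The remaining cell in column 5 is (3,5) = 535 − 460 = 75.
From row 1, 535 − (59 + 147 + 135 + 103) gives (1,1) = 91.
Using row 3: 131 + 99 + 87 + 75 + ? → (3,1) = 535 − 392 = 143.
Row 4: 107 + 95 + 63 + 151 + ? = 535, so (4,1) = 119.

91 59 147 135 103 / 115 83 71 139 127 / 143 131 99 87 75 / 119 107 95 63 151 / 67 155 123 111 79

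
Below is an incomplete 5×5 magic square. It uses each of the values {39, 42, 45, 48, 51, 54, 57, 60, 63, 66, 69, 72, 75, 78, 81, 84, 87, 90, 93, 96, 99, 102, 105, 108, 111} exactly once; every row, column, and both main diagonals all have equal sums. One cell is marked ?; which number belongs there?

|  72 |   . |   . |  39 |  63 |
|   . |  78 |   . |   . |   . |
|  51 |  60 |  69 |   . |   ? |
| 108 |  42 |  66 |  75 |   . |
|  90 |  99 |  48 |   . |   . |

102

The 25 entries sum to 1875, so each line sums to 1875/5 = 375.
From row 4, 375 − (108 + 42 + 66 + 75) gives (4,5) = 84.
From column 1, 375 − (72 + 51 + 108 + 90) gives (2,1) = 54.
From column 2, 375 − (78 + 60 + 42 + 99) gives (1,2) = 96.
Using main diagonal: 72 + 78 + 69 + 75 + ? → (5,5) = 375 − 294 = 81.
Anti-diagonal: 63 + 69 + 42 + 90 + ? = 375, so (2,4) = 111.
Row 1 needs 375; the known cells sum to 270, so (1,3) = 105.
The remaining cell in row 5 is (5,4) = 375 − 318 = 57.
The remaining cell in column 3 is (2,3) = 375 − 288 = 87.
Column 4: 39 + 111 + 75 + 57 + ? = 375, so (3,4) = 93.
Row 2 must total 375; the given cells sum to 330, so (2,5) = 45.
Row 3 must total 375; the given cells sum to 273, so (3,5) = 102.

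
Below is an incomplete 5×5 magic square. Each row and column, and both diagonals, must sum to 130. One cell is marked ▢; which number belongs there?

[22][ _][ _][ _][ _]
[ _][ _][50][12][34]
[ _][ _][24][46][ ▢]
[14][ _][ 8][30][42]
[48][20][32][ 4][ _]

18

Row 4 must total 130; the given cells sum to 94, so (4,2) = 36.
Row 5: 48 + 20 + 32 + 4 + ? = 130, so (5,5) = 26.
Using column 3: 50 + 24 + 8 + 32 + ? → (1,3) = 130 − 114 = 16.
From column 4, 130 − (12 + 46 + 30 + 4) gives (1,4) = 38.
Main diagonal must total 130; the given cells sum to 102, so (2,2) = 28.
Anti-diagonal needs 130; the known cells sum to 120, so (1,5) = 10.
The remaining cell in row 1 is (1,2) = 130 − 86 = 44.
The remaining cell in row 2 is (2,1) = 130 − 124 = 6.
The remaining cell in column 1 is (3,1) = 130 − 90 = 40.
From column 2, 130 − (44 + 28 + 36 + 20) gives (3,2) = 2.
Using column 5: 10 + 34 + 42 + 26 + ? → (3,5) = 130 − 112 = 18.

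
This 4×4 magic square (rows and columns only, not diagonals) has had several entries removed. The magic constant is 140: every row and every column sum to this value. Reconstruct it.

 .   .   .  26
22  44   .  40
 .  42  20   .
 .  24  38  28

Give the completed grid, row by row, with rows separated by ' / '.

From row 2, 140 − (22 + 44 + 40) gives (2,3) = 34.
Using row 4: 24 + 38 + 28 + ? → (4,1) = 140 − 90 = 50.
Column 2 needs 140; the known cells sum to 110, so (1,2) = 30.
Column 3 needs 140; the known cells sum to 92, so (1,3) = 48.
The remaining cell in column 4 is (3,4) = 140 − 94 = 46.
Row 1 needs 140; the known cells sum to 104, so (1,1) = 36.
Row 3 must total 140; the given cells sum to 108, so (3,1) = 32.

36 30 48 26 / 22 44 34 40 / 32 42 20 46 / 50 24 38 28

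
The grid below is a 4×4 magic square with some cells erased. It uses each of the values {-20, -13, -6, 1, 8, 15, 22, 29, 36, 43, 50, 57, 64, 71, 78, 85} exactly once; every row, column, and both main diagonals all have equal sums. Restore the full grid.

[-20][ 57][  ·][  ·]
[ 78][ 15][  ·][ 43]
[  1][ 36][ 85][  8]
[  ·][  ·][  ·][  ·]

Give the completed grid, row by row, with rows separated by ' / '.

The 16 entries sum to 520, so each line sums to 520/4 = 130.
Row 2: 78 + 15 + 43 + ? = 130, so (2,3) = -6.
The remaining cell in column 1 is (4,1) = 130 − 59 = 71.
Column 2 must total 130; the given cells sum to 108, so (4,2) = 22.
The remaining cell in main diagonal is (4,4) = 130 − 80 = 50.
Anti-diagonal needs 130; the known cells sum to 101, so (1,4) = 29.
Using row 1: -20 + 57 + 29 + ? → (1,3) = 130 − 66 = 64.
Row 4 must total 130; the given cells sum to 143, so (4,3) = -13.

-20 57 64 29 / 78 15 -6 43 / 1 36 85 8 / 71 22 -13 50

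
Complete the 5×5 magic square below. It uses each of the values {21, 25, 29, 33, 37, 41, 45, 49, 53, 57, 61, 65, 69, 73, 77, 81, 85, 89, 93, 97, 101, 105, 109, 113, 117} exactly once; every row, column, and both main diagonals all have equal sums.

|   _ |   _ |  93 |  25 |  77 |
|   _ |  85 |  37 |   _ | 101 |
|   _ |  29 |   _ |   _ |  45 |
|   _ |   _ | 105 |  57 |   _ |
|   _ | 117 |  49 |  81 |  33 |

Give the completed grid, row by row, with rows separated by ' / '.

109 41 93 25 77 / 53 85 37 69 101 / 97 29 61 113 45 / 21 73 105 57 89 / 65 117 49 81 33

The 25 entries sum to 1725, so each line sums to 1725/5 = 345.
Row 5 needs 345; the known cells sum to 280, so (5,1) = 65.
Using column 3: 93 + 37 + 105 + 49 + ? → (3,3) = 345 − 284 = 61.
The remaining cell in column 5 is (4,5) = 345 − 256 = 89.
Main diagonal needs 345; the known cells sum to 236, so (1,1) = 109.
From row 1, 345 − (109 + 93 + 25 + 77) gives (1,2) = 41.
The remaining cell in column 2 is (4,2) = 345 − 272 = 73.
From anti-diagonal, 345 − (77 + 61 + 73 + 65) gives (2,4) = 69.
Row 2 must total 345; the given cells sum to 292, so (2,1) = 53.
Row 4 must total 345; the given cells sum to 324, so (4,1) = 21.
From column 1, 345 − (109 + 53 + 21 + 65) gives (3,1) = 97.
From column 4, 345 − (25 + 69 + 57 + 81) gives (3,4) = 113.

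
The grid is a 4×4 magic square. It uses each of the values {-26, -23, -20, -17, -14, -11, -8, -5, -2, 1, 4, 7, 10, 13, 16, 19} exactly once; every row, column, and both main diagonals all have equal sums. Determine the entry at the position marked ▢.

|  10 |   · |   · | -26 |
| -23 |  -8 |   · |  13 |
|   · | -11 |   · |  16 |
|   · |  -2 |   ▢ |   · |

-14

The 16 entries sum to -56, so each line sums to -56/4 = -14.
Using row 2: -23 + (-8) + 13 + ? → (2,3) = -14 − (-18) = 4.
Using column 2: -8 + (-11) + (-2) + ? → (1,2) = -14 − (-21) = 7.
Column 4 must total -14; the given cells sum to 3, so (4,4) = -17.
From main diagonal, -14 − (10 + (-8) + (-17)) gives (3,3) = 1.
From anti-diagonal, -14 − (-26 + 4 + (-11)) gives (4,1) = 19.
Row 1 needs -14; the known cells sum to -9, so (1,3) = -5.
From row 3, -14 − (-11 + 1 + 16) gives (3,1) = -20.
Row 4: 19 + (-2) + (-17) + ? = -14, so (4,3) = -14.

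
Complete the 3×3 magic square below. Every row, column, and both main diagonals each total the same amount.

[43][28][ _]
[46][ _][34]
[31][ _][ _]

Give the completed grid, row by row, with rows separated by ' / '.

Column 1 is already complete: 43 + 46 + 31 = 120, so that is the magic constant.
Using row 1: 43 + 28 + ? → (1,3) = 120 − 71 = 49.
Using row 2: 46 + 34 + ? → (2,2) = 120 − 80 = 40.
Column 2 needs 120; the known cells sum to 68, so (3,2) = 52.
Using column 3: 49 + 34 + ? → (3,3) = 120 − 83 = 37.

43 28 49 / 46 40 34 / 31 52 37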